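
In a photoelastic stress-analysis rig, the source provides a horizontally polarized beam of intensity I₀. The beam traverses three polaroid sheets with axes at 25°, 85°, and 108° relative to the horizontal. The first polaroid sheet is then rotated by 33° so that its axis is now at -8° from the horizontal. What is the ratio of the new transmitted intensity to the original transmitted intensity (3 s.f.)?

I_new/I_old ≈ 0.0131

Before rotation:
By Malus's law, I₁ = I₀ cos²(25° − 0°) = I₀ cos²(25°) = 0.8214 I₀.
I₂ = I₁ cos²(85° − 25°) = 0.8214 I₀ · cos²(60°) = 0.2053 I₀.
I₃ = I₂ cos²(108° − 85°) = 0.2053 I₀ · cos²(23°) = 0.174 I₀.
After rotation:
I₁ = I₀ cos²(-8° − 0°) = I₀ cos²(8°) = 0.9806 I₀.
Angle between axes 1 and 2: 87°. I₂ = 0.9806 I₀ · cos²(87°) = 0.002686 I₀.
I₃ = I₂ cos²(108° − 85°) = 0.002686 I₀ · cos²(23°) = 0.002276 I₀.
Ratio = 0.002276 / 0.174 = 0.01308.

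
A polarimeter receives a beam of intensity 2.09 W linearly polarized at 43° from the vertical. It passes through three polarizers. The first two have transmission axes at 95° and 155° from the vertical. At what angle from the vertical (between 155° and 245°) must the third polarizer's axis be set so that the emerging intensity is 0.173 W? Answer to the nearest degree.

By Malus's law, I₁ = I₀ cos²(95° − 43°) = I₀ cos²(52°) = 0.379 I₀.
I₂ = I₁ cos²(155° − 95°) = 0.379 I₀ · cos²(60°) = 0.09476 I₀.
Target fraction: 0.173 / 2.09 W = 0.08278 of I₀.
Need I₃/I₀ = 0.08278, so cos²(θ − 155°) = 0.08278 / 0.09476 = 0.8735.
θ − 155° = arccos(√0.8735) = 20.8°, giving θ ≈ 155 + 20.8 = 175.8°.

θ ≈ 176°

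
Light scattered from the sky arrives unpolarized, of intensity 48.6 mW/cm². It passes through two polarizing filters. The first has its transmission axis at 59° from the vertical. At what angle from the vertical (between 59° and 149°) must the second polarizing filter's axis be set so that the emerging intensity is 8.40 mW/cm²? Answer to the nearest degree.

Unpolarized light through the first polarizer → I₁ = ½ I₀, now polarized at 59°.
Target fraction: 8.40 / 48.6 mW/cm² = 0.1728 of I₀.
Need I₂/I₀ = 0.1728, so cos²(θ − 59°) = 0.1728 / 0.5 = 0.3457.
θ − 59° = arccos(√0.3457) = 54.0°, giving θ ≈ 59 + 54.0 = 113.0°.

θ ≈ 113°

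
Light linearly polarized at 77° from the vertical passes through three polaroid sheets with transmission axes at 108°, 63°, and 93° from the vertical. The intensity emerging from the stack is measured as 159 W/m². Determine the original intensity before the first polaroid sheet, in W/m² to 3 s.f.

I₀ ≈ 577 W/m²

By Malus's law, I₁ = I₀ cos²(108° − 77°) = I₀ cos²(31°) = 0.7347 I₀.
I₂ = I₁ cos²(63° − 108°) = 0.7347 I₀ · cos²(45°) = 0.3674 I₀.
I₃ = I₂ cos²(93° − 63°) = 0.3674 I₀ · cos²(30°) = 0.2755 I₀.
So 159 W/m² = 0.2755 I₀, giving I₀ = 159/0.2755 = 577.1 W/m².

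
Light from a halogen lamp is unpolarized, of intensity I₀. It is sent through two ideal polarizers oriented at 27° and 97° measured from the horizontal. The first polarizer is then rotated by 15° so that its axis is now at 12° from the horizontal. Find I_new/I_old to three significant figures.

I_new/I_old ≈ 0.0649

Before rotation:
Unpolarized light through the first polarizer → I₁ = ½ I₀, now polarized at 27°.
I₂ = I₁ cos²(97° − 27°) = 0.5 I₀ · cos²(70°) = 0.05849 I₀.
After rotation:
Unpolarized light through the first polarizer → I₁ = ½ I₀, now polarized at 12°.
I₂ = I₁ cos²(97° − 12°) = 0.5 I₀ · cos²(85°) = 0.003798 I₀.
Ratio = 0.003798 / 0.05849 = 0.06494.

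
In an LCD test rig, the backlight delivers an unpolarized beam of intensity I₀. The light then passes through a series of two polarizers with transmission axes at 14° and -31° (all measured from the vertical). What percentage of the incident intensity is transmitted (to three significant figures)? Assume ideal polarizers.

≈ 25.0%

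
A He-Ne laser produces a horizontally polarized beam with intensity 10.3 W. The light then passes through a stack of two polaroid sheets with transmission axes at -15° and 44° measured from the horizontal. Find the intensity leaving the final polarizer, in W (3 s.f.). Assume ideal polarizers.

I₁ = 10.3 W · cos²(15°) = 9.61 W.
I₂ = I₁ · cos²(59°) = 9.61 · 0.2653 = 2.549 W.

I ≈ 2.55 W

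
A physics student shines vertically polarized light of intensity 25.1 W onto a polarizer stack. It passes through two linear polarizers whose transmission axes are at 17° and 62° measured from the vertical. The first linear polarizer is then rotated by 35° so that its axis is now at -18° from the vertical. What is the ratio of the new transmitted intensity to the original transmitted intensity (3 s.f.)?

Before rotation:
By Malus's law, I₁ = I₀ cos²(17° − 0°) = I₀ cos²(17°) = 0.9145 I₀.
I₂ = I₁ cos²(62° − 17°) = 0.9145 I₀ · cos²(45°) = 0.4573 I₀.
After rotation:
I₁ = I₀ cos²(-18° − 0°) = I₀ cos²(18°) = 0.9045 I₀.
I₂ = I₁ cos²(62° + 18°) = 0.9045 I₀ · cos²(80°) = 0.02727 I₀.
Ratio = 0.02727 / 0.4573 = 0.05965.

I_new/I_old ≈ 0.0596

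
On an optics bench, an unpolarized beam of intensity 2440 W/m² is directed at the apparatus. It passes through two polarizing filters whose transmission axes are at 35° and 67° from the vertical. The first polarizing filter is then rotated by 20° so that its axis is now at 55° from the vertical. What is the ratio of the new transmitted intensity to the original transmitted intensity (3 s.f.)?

Before rotation:
Unpolarized light through the first polarizer → I₁ = ½ I₀, now polarized at 35°.
I₂ = I₁ cos²(67° − 35°) = 0.5 I₀ · cos²(32°) = 0.3596 I₀.
After rotation:
Unpolarized light through the first polarizer → I₁ = ½ I₀, now polarized at 55°.
I₂ = I₁ cos²(67° − 55°) = 0.5 I₀ · cos²(12°) = 0.4784 I₀.
Ratio = 0.4784 / 0.3596 = 1.33.

I_new/I_old ≈ 1.33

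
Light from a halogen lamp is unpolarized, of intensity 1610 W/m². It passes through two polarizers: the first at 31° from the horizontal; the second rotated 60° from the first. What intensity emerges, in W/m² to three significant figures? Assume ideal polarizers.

Unpolarized light through the first polarizer → I₁ = 1610 W/m²/2 = 805 W/m², polarized at 31°.
I₂ = I₁ · cos²(60°) = 805 · 0.25 = 201.3 W/m².

I ≈ 201 W/m²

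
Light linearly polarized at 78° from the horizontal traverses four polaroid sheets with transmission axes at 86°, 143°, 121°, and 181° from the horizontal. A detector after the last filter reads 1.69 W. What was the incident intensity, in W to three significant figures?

By Malus's law, I₁ = I₀ cos²(86° − 78°) = I₀ cos²(8°) = 0.9806 I₀.
I₂ = I₁ cos²(143° − 86°) = 0.9806 I₀ · cos²(57°) = 0.2909 I₀.
I₃ = I₂ cos²(121° − 143°) = 0.2909 I₀ · cos²(22°) = 0.2501 I₀.
I₄ = I₃ cos²(181° − 121°) = 0.2501 I₀ · cos²(60°) = 0.06252 I₀.
So 1.69 W = 0.06252 I₀, giving I₀ = 1.69/0.06252 = 27.03 W.

I₀ ≈ 27.0 W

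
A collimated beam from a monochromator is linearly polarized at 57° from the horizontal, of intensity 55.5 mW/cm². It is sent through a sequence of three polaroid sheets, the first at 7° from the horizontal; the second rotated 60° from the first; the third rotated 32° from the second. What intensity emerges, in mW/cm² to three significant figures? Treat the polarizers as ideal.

I₁ = 55.5 mW/cm² · cos²(50°) = 22.93 mW/cm².
I₂ = I₁ · cos²(60°) = 22.93 · 0.25 = 5.733 mW/cm².
I₃ = I₂ · cos²(32°) = 5.733 · 0.7192 = 4.123 mW/cm².

I ≈ 4.12 mW/cm²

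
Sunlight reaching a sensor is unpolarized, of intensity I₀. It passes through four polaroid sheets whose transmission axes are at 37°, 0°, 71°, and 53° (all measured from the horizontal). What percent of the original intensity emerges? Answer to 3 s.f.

≈ 3.06%

Unpolarized light through the first polarizer → I₁ = ½ I₀, now polarized at 37°.
I₂ = I₁ cos²(0° − 37°) = 0.5 I₀ · cos²(37°) = 0.3189 I₀.
I₃ = I₂ cos²(71° − 0°) = 0.3189 I₀ · cos²(71°) = 0.0338 I₀.
I₄ = I₃ cos²(53° − 71°) = 0.0338 I₀ · cos²(18°) = 0.03057 I₀.
That is 3.057% of the incident intensity.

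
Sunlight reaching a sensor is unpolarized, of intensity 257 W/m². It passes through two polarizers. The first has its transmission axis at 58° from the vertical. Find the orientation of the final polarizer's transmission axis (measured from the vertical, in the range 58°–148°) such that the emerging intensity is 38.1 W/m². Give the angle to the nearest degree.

θ ≈ 115°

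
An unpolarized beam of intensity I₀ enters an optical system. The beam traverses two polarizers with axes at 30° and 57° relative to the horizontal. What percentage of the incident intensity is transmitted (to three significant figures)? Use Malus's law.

≈ 39.7%

Unpolarized light through the first polarizer → I₁ = ½ I₀, now polarized at 30°.
I₂ = I₁ cos²(57° − 30°) = 0.5 I₀ · cos²(27°) = 0.3969 I₀.
That is 39.69% of the incident intensity.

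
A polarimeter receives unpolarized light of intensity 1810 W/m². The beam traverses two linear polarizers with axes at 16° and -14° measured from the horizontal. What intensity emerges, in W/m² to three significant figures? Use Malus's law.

Unpolarized light through the first polarizer → I₁ = 1810 W/m²/2 = 905 W/m², polarized at 16°.
I₂ = I₁ · cos²(30°) = 905 · 0.75 = 678.8 W/m².

I ≈ 679 W/m²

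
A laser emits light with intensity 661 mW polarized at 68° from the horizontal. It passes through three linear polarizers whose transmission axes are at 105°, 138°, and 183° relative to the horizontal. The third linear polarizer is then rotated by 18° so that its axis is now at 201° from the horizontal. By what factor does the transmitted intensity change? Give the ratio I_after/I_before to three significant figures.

Before rotation:
I₁ = I₀ cos²(105° − 68°) = I₀ cos²(37°) = 0.6378 I₀.
I₂ = I₁ cos²(138° − 105°) = 0.6378 I₀ · cos²(33°) = 0.4486 I₀.
I₃ = I₂ cos²(183° − 138°) = 0.4486 I₀ · cos²(45°) = 0.2243 I₀.
After rotation:
I₁ = I₀ cos²(105° − 68°) = I₀ cos²(37°) = 0.6378 I₀.
I₂ = I₁ cos²(138° − 105°) = 0.6378 I₀ · cos²(33°) = 0.4486 I₀.
I₃ = I₂ cos²(201° − 138°) = 0.4486 I₀ · cos²(63°) = 0.09246 I₀.
Ratio = 0.09246 / 0.2243 = 0.4122.

I_new/I_old ≈ 0.412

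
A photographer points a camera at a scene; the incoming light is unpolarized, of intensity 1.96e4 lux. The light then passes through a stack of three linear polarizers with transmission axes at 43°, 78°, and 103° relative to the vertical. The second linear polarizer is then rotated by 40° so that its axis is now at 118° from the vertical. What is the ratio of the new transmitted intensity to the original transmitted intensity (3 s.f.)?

Before rotation:
Unpolarized light through the first polarizer → I₁ = ½ I₀, now polarized at 43°.
I₂ = I₁ cos²(78° − 43°) = 0.5 I₀ · cos²(35°) = 0.3355 I₀.
I₃ = I₂ cos²(103° − 78°) = 0.3355 I₀ · cos²(25°) = 0.2756 I₀.
After rotation:
Unpolarized light through the first polarizer → I₁ = ½ I₀, now polarized at 43°.
I₂ = I₁ cos²(118° − 43°) = 0.5 I₀ · cos²(75°) = 0.03349 I₀.
I₃ = I₂ cos²(103° − 118°) = 0.03349 I₀ · cos²(15°) = 0.03125 I₀.
Ratio = 0.03125 / 0.2756 = 0.1134.

I_new/I_old ≈ 0.113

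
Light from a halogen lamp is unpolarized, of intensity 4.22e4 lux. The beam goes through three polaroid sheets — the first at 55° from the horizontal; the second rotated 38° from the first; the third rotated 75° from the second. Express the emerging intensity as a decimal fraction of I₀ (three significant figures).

Unpolarized light through the first polarizer → I₁ = 4.22e4 lux/2 = 2.11e+04 lux, polarized at 55°.
I₂ = I₁ · cos²(38°) = 2.11e+04 · 0.621 = 1.31e+04 lux.
I₃ = I₂ · cos²(75°) = 1.31e+04 · 0.06699 = 877.7 lux.
Transmitted fraction = 0.0208.

I/I₀ ≈ 0.0208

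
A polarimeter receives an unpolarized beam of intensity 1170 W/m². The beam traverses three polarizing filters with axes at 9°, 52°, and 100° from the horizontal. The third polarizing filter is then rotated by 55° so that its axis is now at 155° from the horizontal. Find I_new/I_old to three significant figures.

I_new/I_old ≈ 0.113

Before rotation:
Unpolarized light through the first polarizer → I₁ = ½ I₀, now polarized at 9°.
I₂ = I₁ cos²(52° − 9°) = 0.5 I₀ · cos²(43°) = 0.2674 I₀.
I₃ = I₂ cos²(100° − 52°) = 0.2674 I₀ · cos²(48°) = 0.1197 I₀.
After rotation:
Unpolarized light through the first polarizer → I₁ = ½ I₀, now polarized at 9°.
I₂ = I₁ cos²(52° − 9°) = 0.5 I₀ · cos²(43°) = 0.2674 I₀.
Angle between axes 2 and 3: 77°. I₃ = 0.2674 I₀ · cos²(77°) = 0.01353 I₀.
Ratio = 0.01353 / 0.1197 = 0.113.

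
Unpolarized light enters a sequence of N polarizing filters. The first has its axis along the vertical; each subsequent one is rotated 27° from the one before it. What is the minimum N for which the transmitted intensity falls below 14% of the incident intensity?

First polarizer halves the unpolarized light: factor 1/2.
Each further stage multiplies by cos²(27°) = 0.7939.
After N polarizers: T = 0.5·0.7939^(N−1). Require T < 0.14 ⇒ N−1 > ln(0.14/0.5)/ln(0.7939) = 5.52, so N−1 ≥ 6 and N = 7.
Check: N=7 gives T = 0.1252 < 0.14; N=6 gives T = 0.1577.

N = 7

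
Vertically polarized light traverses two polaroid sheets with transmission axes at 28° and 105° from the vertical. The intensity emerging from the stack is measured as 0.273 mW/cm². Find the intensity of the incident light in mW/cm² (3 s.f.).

I₀ ≈ 6.92 mW/cm²

I₁ = I₀ cos²(28° − 0°) = I₀ cos²(28°) = 0.7796 I₀.
I₂ = I₁ cos²(105° − 28°) = 0.7796 I₀ · cos²(77°) = 0.03945 I₀.
So 0.273 mW/cm² = 0.03945 I₀, giving I₀ = 0.273/0.03945 = 6.92 mW/cm².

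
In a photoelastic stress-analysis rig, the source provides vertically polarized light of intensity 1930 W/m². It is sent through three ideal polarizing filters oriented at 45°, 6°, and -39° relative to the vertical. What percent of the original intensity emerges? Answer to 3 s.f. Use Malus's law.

By Malus's law, I₁ = 1930 W/m² · cos²(45°) = 965 W/m².
I₂ = I₁ · cos²(39°) = 965 · 0.604 = 582.8 W/m².
I₃ = I₂ · cos²(45°) = 582.8 · 0.5 = 291.4 W/m².
That is 15.1% of the incident intensity.

≈ 15.1%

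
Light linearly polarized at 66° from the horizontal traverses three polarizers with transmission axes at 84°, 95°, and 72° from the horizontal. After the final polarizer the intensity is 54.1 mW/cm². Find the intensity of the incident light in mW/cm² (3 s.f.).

I₀ ≈ 73.3 mW/cm²

I₁ = I₀ cos²(84° − 66°) = I₀ cos²(18°) = 0.9045 I₀.
I₂ = I₁ cos²(95° − 84°) = 0.9045 I₀ · cos²(11°) = 0.8716 I₀.
I₃ = I₂ cos²(72° − 95°) = 0.8716 I₀ · cos²(23°) = 0.7385 I₀.
So 54.1 mW/cm² = 0.7385 I₀, giving I₀ = 54.1/0.7385 = 73.26 mW/cm².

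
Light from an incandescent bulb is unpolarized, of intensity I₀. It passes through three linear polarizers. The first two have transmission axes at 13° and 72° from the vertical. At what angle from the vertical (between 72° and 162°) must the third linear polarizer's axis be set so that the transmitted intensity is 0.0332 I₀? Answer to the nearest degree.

θ ≈ 132°

Unpolarized light through the first polarizer → I₁ = ½ I₀, now polarized at 13°.
I₂ = I₁ cos²(72° − 13°) = 0.5 I₀ · cos²(59°) = 0.1326 I₀.
Need I₃/I₀ = 0.0332, so cos²(θ − 72°) = 0.0332 / 0.1326 = 0.2503.
θ − 72° = arccos(√0.2503) = 60.0°, giving θ ≈ 72 + 60.0 = 132.0°.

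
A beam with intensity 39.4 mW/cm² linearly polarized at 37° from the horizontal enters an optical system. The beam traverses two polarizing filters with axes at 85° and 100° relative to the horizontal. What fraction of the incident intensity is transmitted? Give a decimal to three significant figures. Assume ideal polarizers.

I₁ = 39.4 mW/cm² · cos²(48°) = 17.64 mW/cm².
I₂ = I₁ · cos²(15°) = 17.64 · 0.933 = 16.46 mW/cm².
Transmitted fraction = 0.4177.

I/I₀ ≈ 0.418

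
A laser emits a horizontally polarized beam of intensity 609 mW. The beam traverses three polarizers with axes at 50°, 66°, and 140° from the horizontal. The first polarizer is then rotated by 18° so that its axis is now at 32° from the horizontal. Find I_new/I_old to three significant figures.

I_new/I_old ≈ 1.29

Before rotation:
I₁ = I₀ cos²(50° − 0°) = I₀ cos²(50°) = 0.4132 I₀.
I₂ = I₁ cos²(66° − 50°) = 0.4132 I₀ · cos²(16°) = 0.3818 I₀.
I₃ = I₂ cos²(140° − 66°) = 0.3818 I₀ · cos²(74°) = 0.02901 I₀.
After rotation:
I₁ = I₀ cos²(32° − 0°) = I₀ cos²(32°) = 0.7192 I₀.
I₂ = I₁ cos²(66° − 32°) = 0.7192 I₀ · cos²(34°) = 0.4943 I₀.
I₃ = I₂ cos²(140° − 66°) = 0.4943 I₀ · cos²(74°) = 0.03755 I₀.
Ratio = 0.03755 / 0.02901 = 1.295.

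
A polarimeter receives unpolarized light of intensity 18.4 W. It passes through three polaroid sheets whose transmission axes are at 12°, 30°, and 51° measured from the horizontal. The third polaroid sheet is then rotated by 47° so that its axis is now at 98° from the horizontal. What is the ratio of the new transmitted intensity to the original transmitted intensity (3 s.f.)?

I_new/I_old ≈ 0.161

Before rotation:
Unpolarized light through the first polarizer → I₁ = ½ I₀, now polarized at 12°.
I₂ = I₁ cos²(30° − 12°) = 0.5 I₀ · cos²(18°) = 0.4523 I₀.
I₃ = I₂ cos²(51° − 30°) = 0.4523 I₀ · cos²(21°) = 0.3942 I₀.
After rotation:
Unpolarized light through the first polarizer → I₁ = ½ I₀, now polarized at 12°.
I₂ = I₁ cos²(30° − 12°) = 0.5 I₀ · cos²(18°) = 0.4523 I₀.
I₃ = I₂ cos²(98° − 30°) = 0.4523 I₀ · cos²(68°) = 0.06346 I₀.
Ratio = 0.06346 / 0.3942 = 0.161.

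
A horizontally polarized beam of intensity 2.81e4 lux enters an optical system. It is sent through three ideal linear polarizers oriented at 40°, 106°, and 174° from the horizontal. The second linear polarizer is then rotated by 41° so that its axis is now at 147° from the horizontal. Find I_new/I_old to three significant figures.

Before rotation:
By Malus's law, I₁ = I₀ cos²(40° − 0°) = I₀ cos²(40°) = 0.5868 I₀.
I₂ = I₁ cos²(106° − 40°) = 0.5868 I₀ · cos²(66°) = 0.09708 I₀.
I₃ = I₂ cos²(174° − 106°) = 0.09708 I₀ · cos²(68°) = 0.01362 I₀.
After rotation:
I₁ = I₀ cos²(40° − 0°) = I₀ cos²(40°) = 0.5868 I₀.
Angle between axes 1 and 2: 73°. I₂ = 0.5868 I₀ · cos²(73°) = 0.05016 I₀.
I₃ = I₂ cos²(174° − 147°) = 0.05016 I₀ · cos²(27°) = 0.03982 I₀.
Ratio = 0.03982 / 0.01362 = 2.923.

I_new/I_old ≈ 2.92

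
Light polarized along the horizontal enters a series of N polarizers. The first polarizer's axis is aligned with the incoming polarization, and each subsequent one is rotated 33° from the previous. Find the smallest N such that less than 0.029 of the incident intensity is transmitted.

First polarizer is aligned with the polarization: full transmission.
Each further stage multiplies by cos²(33°) = 0.7034.
After N polarizers: T = 0.7034^(N−1). Require T < 0.029 ⇒ N−1 > ln(0.029)/ln(0.7034) = 10.06, so N−1 ≥ 11 and N = 12.
Check: N=12 gives T = 0.02085 < 0.029; N=11 gives T = 0.02964.

N = 12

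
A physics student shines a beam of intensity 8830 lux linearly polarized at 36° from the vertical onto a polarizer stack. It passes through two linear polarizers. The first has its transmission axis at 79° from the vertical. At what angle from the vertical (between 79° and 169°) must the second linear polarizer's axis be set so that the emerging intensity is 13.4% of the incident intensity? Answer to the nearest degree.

θ ≈ 139°

By Malus's law, I₁ = I₀ cos²(79° − 36°) = I₀ cos²(43°) = 0.5349 I₀.
Need I₂/I₀ = 0.134, so cos²(θ − 79°) = 0.134 / 0.5349 = 0.2505.
θ − 79° = arccos(√0.2505) = 60.0°, giving θ ≈ 79 + 60.0 = 139.0°.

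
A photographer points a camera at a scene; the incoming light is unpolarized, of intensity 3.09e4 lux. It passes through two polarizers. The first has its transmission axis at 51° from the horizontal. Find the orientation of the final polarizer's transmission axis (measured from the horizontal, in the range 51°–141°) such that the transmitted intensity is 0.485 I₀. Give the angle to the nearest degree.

θ ≈ 61°

Unpolarized light through the first polarizer → I₁ = ½ I₀, now polarized at 51°.
Need I₂/I₀ = 0.485, so cos²(θ − 51°) = 0.485 / 0.5 = 0.97.
θ − 51° = arccos(√0.97) = 10.0°, giving θ ≈ 51 + 10.0 = 61.0°.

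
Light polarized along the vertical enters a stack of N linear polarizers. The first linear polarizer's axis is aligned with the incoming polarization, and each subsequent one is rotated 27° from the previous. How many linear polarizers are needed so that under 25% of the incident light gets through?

First polarizer is aligned with the polarization: full transmission.
Each further stage multiplies by cos²(27°) = 0.7939.
After N polarizers: T = 0.7939^(N−1). Require T < 0.25 ⇒ N−1 > ln(0.25)/ln(0.7939) = 6.01, so N−1 ≥ 7 and N = 8.
Check: N=8 gives T = 0.1988 < 0.25; N=7 gives T = 0.2504.

N = 8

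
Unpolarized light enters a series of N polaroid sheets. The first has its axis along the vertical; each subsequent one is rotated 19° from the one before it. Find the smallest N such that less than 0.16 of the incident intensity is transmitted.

First polarizer halves the unpolarized light: factor 1/2.
Each further stage multiplies by cos²(19°) = 0.894.
After N polarizers: T = 0.5·0.894^(N−1). Require T < 0.16 ⇒ N−1 > ln(0.16/0.5)/ln(0.894) = 10.17, so N−1 ≥ 11 and N = 12.
Check: N=12 gives T = 0.1458 < 0.16; N=11 gives T = 0.1631.

N = 12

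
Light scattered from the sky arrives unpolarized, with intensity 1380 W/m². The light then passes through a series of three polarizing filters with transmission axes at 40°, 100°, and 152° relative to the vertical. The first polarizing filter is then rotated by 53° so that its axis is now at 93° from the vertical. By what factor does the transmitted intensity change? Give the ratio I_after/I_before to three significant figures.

I_new/I_old ≈ 3.94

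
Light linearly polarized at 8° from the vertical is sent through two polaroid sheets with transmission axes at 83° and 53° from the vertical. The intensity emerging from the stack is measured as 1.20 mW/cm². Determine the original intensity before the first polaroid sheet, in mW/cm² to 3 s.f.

I₁ = I₀ cos²(83° − 8°) = I₀ cos²(75°) = 0.06699 I₀.
I₂ = I₁ cos²(53° − 83°) = 0.06699 I₀ · cos²(30°) = 0.05024 I₀.
So 1.20 mW/cm² = 0.05024 I₀, giving I₀ = 1.20/0.05024 = 23.89 mW/cm².

I₀ ≈ 23.9 mW/cm²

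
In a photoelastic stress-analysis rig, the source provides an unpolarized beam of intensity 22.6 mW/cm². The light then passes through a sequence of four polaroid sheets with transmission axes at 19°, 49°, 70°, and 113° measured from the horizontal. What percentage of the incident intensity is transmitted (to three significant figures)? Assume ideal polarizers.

Unpolarized light through the first polarizer → I₁ = 22.6 mW/cm²/2 = 11.3 mW/cm², polarized at 19°.
I₂ = I₁ · cos²(30°) = 11.3 · 0.75 = 8.475 mW/cm².
I₃ = I₂ · cos²(21°) = 8.475 · 0.8716 = 7.387 mW/cm².
I₄ = I₃ · cos²(43°) = 7.387 · 0.5349 = 3.951 mW/cm².
That is 17.48% of the incident intensity.

≈ 17.5%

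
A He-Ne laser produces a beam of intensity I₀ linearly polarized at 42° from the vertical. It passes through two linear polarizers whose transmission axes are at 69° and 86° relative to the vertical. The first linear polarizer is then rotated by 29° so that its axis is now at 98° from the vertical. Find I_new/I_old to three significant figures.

Before rotation:
I₁ = I₀ cos²(69° − 42°) = I₀ cos²(27°) = 0.7939 I₀.
I₂ = I₁ cos²(86° − 69°) = 0.7939 I₀ · cos²(17°) = 0.726 I₀.
After rotation:
I₁ = I₀ cos²(98° − 42°) = I₀ cos²(56°) = 0.3127 I₀.
I₂ = I₁ cos²(86° − 98°) = 0.3127 I₀ · cos²(12°) = 0.2992 I₀.
Ratio = 0.2992 / 0.726 = 0.4121.

I_new/I_old ≈ 0.412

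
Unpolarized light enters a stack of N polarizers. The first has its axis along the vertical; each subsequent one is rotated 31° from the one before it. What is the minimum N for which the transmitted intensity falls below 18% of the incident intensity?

First polarizer halves the unpolarized light: factor 1/2.
Each further stage multiplies by cos²(31°) = 0.7347.
After N polarizers: T = 0.5·0.7347^(N−1). Require T < 0.18 ⇒ N−1 > ln(0.18/0.5)/ln(0.7347) = 3.31, so N−1 ≥ 4 and N = 5.
Check: N=5 gives T = 0.1457 < 0.18; N=4 gives T = 0.1983.

N = 5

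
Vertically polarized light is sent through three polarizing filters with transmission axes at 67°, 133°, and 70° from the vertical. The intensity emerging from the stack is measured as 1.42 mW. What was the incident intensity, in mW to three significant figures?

I₀ ≈ 273 mW

I₁ = I₀ cos²(67° − 0°) = I₀ cos²(67°) = 0.1527 I₀.
I₂ = I₁ cos²(133° − 67°) = 0.1527 I₀ · cos²(66°) = 0.02526 I₀.
I₃ = I₂ cos²(70° − 133°) = 0.02526 I₀ · cos²(63°) = 0.005206 I₀.
So 1.42 mW = 0.005206 I₀, giving I₀ = 1.42/0.005206 = 272.8 mW.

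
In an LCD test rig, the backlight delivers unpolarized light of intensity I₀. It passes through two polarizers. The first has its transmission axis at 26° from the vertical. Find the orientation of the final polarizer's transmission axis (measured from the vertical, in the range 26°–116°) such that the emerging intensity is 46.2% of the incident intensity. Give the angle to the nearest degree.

θ ≈ 42°

Unpolarized light through the first polarizer → I₁ = ½ I₀, now polarized at 26°.
Need I₂/I₀ = 0.462, so cos²(θ − 26°) = 0.462 / 0.5 = 0.924.
θ − 26° = arccos(√0.924) = 16.0°, giving θ ≈ 26 + 16.0 = 42.0°.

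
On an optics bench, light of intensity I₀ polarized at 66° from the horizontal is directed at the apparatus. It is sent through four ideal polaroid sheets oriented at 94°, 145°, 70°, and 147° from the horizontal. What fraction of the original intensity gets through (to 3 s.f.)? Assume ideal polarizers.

≈ 0.00105 I₀

I₁ = I₀ cos²(94° − 66°) = I₀ cos²(28°) = 0.7796 I₀.
I₂ = I₁ cos²(145° − 94°) = 0.7796 I₀ · cos²(51°) = 0.3088 I₀.
I₃ = I₂ cos²(70° − 145°) = 0.3088 I₀ · cos²(75°) = 0.02068 I₀.
I₄ = I₃ cos²(147° − 70°) = 0.02068 I₀ · cos²(77°) = 0.001047 I₀.
Transmitted fraction = 0.001047.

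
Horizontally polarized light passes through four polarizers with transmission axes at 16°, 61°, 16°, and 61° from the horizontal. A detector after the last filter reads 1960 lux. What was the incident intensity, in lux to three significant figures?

I₁ = I₀ cos²(16° − 0°) = I₀ cos²(16°) = 0.924 I₀.
I₂ = I₁ cos²(61° − 16°) = 0.924 I₀ · cos²(45°) = 0.462 I₀.
I₃ = I₂ cos²(16° − 61°) = 0.462 I₀ · cos²(45°) = 0.231 I₀.
I₄ = I₃ cos²(61° − 16°) = 0.231 I₀ · cos²(45°) = 0.1155 I₀.
So 1960 lux = 0.1155 I₀, giving I₀ = 1960/0.1155 = 1.697e+04 lux.

I₀ ≈ 1.70e4 lux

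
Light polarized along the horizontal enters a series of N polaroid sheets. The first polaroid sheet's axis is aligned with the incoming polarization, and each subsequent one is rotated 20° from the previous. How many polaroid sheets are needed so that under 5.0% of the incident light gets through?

N = 26

First polarizer is aligned with the polarization: full transmission.
Each further stage multiplies by cos²(20°) = 0.883.
After N polarizers: T = 0.883^(N−1). Require T < 0.050 ⇒ N−1 > ln(0.050)/ln(0.883) = 24.08, so N−1 ≥ 25 and N = 26.
Check: N=26 gives T = 0.0446 < 0.050; N=25 gives T = 0.0505.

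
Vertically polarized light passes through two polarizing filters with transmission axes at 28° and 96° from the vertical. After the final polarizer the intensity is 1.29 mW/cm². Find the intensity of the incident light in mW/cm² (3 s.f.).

I₀ ≈ 11.8 mW/cm²

I₁ = I₀ cos²(28° − 0°) = I₀ cos²(28°) = 0.7796 I₀.
I₂ = I₁ cos²(96° − 28°) = 0.7796 I₀ · cos²(68°) = 0.1094 I₀.
So 1.29 mW/cm² = 0.1094 I₀, giving I₀ = 1.29/0.1094 = 11.79 mW/cm².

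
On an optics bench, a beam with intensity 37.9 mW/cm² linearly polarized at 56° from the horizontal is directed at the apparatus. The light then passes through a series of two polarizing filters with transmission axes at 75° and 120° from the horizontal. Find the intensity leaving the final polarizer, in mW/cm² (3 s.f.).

I₁ = 37.9 mW/cm² · cos²(19°) = 33.88 mW/cm².
I₂ = I₁ · cos²(45°) = 33.88 · 0.5 = 16.94 mW/cm².

I ≈ 16.9 mW/cm²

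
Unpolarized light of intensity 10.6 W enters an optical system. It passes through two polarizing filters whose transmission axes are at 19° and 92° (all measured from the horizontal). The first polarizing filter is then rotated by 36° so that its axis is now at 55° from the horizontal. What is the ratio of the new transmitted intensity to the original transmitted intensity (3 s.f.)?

Before rotation:
Unpolarized light through the first polarizer → I₁ = ½ I₀, now polarized at 19°.
I₂ = I₁ cos²(92° − 19°) = 0.5 I₀ · cos²(73°) = 0.04274 I₀.
After rotation:
Unpolarized light through the first polarizer → I₁ = ½ I₀, now polarized at 55°.
I₂ = I₁ cos²(92° − 55°) = 0.5 I₀ · cos²(37°) = 0.3189 I₀.
Ratio = 0.3189 / 0.04274 = 7.462.

I_new/I_old ≈ 7.46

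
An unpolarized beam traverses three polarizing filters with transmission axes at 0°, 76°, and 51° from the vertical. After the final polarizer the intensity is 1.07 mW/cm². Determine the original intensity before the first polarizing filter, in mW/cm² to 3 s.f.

I₀ ≈ 44.5 mW/cm²

Unpolarized light through the first polarizer → I₁ = ½ I₀, now polarized at 0°.
I₂ = I₁ cos²(76° − 0°) = 0.5 I₀ · cos²(76°) = 0.02926 I₀.
I₃ = I₂ cos²(51° − 76°) = 0.02926 I₀ · cos²(25°) = 0.02404 I₀.
So 1.07 mW/cm² = 0.02404 I₀, giving I₀ = 1.07/0.02404 = 44.52 mW/cm².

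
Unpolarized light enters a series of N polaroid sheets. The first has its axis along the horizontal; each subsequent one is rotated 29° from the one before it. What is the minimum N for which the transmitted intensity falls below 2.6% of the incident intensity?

N = 13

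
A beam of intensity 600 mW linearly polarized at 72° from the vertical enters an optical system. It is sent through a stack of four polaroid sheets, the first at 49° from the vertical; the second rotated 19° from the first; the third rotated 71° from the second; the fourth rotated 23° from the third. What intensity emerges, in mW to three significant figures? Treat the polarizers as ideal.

I ≈ 40.8 mW

I₁ = 600 mW · cos²(23°) = 508.4 mW.
I₂ = I₁ · cos²(19°) = 508.4 · 0.894 = 454.5 mW.
I₃ = I₂ · cos²(71°) = 454.5 · 0.106 = 48.18 mW.
I₄ = I₃ · cos²(23°) = 48.18 · 0.8473 = 40.82 mW.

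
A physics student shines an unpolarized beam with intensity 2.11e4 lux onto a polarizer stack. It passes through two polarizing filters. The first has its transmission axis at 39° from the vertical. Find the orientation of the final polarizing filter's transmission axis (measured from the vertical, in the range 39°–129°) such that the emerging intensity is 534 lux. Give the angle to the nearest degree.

θ ≈ 116°

Unpolarized light through the first polarizer → I₁ = ½ I₀, now polarized at 39°.
Target fraction: 534 / 2.11e4 lux = 0.02531 of I₀.
Need I₂/I₀ = 0.02531, so cos²(θ − 39°) = 0.02531 / 0.5 = 0.05062.
θ − 39° = arccos(√0.05062) = 77.0°, giving θ ≈ 39 + 77.0 = 116.0°.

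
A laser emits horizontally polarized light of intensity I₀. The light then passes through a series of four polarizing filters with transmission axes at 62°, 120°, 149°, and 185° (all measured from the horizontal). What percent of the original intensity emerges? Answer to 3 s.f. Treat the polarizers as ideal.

≈ 3.10%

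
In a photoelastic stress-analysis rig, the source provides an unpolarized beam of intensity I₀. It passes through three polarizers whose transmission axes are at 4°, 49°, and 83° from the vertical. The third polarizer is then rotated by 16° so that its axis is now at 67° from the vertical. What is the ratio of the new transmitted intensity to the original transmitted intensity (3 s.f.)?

I_new/I_old ≈ 1.32

Before rotation:
Unpolarized light through the first polarizer → I₁ = ½ I₀, now polarized at 4°.
I₂ = I₁ cos²(49° − 4°) = 0.5 I₀ · cos²(45°) = 0.25 I₀.
I₃ = I₂ cos²(83° − 49°) = 0.25 I₀ · cos²(34°) = 0.1718 I₀.
After rotation:
Unpolarized light through the first polarizer → I₁ = ½ I₀, now polarized at 4°.
I₂ = I₁ cos²(49° − 4°) = 0.5 I₀ · cos²(45°) = 0.25 I₀.
I₃ = I₂ cos²(67° − 49°) = 0.25 I₀ · cos²(18°) = 0.2261 I₀.
Ratio = 0.2261 / 0.1718 = 1.316.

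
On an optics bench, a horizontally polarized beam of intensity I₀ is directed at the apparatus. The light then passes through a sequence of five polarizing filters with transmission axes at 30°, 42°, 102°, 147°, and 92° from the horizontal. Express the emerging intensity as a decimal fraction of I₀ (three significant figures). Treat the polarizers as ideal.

≈ 0.0295 I₀

I₁ = I₀ cos²(30° − 0°) = I₀ cos²(30°) = 0.75 I₀.
I₂ = I₁ cos²(42° − 30°) = 0.75 I₀ · cos²(12°) = 0.7176 I₀.
I₃ = I₂ cos²(102° − 42°) = 0.7176 I₀ · cos²(60°) = 0.1794 I₀.
I₄ = I₃ cos²(147° − 102°) = 0.1794 I₀ · cos²(45°) = 0.0897 I₀.
I₅ = I₄ cos²(92° − 147°) = 0.0897 I₀ · cos²(55°) = 0.02951 I₀.
Transmitted fraction = 0.02951.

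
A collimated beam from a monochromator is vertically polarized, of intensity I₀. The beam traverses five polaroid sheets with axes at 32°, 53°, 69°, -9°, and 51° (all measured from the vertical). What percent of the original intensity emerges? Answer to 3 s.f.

≈ 0.626%

I₁ = I₀ cos²(32° − 0°) = I₀ cos²(32°) = 0.7192 I₀.
I₂ = I₁ cos²(53° − 32°) = 0.7192 I₀ · cos²(21°) = 0.6268 I₀.
I₃ = I₂ cos²(69° − 53°) = 0.6268 I₀ · cos²(16°) = 0.5792 I₀.
I₄ = I₃ cos²(-9° − 69°) = 0.5792 I₀ · cos²(78°) = 0.02504 I₀.
I₅ = I₄ cos²(51° + 9°) = 0.02504 I₀ · cos²(60°) = 0.006259 I₀.
That is 0.6259% of the incident intensity.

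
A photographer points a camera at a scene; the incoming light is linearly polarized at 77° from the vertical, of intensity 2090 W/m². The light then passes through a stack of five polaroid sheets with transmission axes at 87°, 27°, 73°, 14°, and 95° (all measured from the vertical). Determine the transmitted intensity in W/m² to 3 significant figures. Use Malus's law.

By Malus's law, I₁ = 2090 W/m² · cos²(10°) = 2027 W/m².
I₂ = I₁ · cos²(60°) = 2027 · 0.25 = 506.7 W/m².
I₃ = I₂ · cos²(46°) = 506.7 · 0.4826 = 244.5 W/m².
I₄ = I₃ · cos²(59°) = 244.5 · 0.2653 = 64.87 W/m².
I₅ = I₄ · cos²(81°) = 64.87 · 0.02447 = 1.587 W/m².

I ≈ 1.59 W/m²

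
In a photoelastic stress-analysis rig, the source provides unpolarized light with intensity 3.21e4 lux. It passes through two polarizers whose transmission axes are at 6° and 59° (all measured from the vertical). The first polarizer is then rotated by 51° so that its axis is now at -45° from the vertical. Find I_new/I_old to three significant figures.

I_new/I_old ≈ 0.162

Before rotation:
Unpolarized light through the first polarizer → I₁ = ½ I₀, now polarized at 6°.
I₂ = I₁ cos²(59° − 6°) = 0.5 I₀ · cos²(53°) = 0.1811 I₀.
After rotation:
Unpolarized light through the first polarizer → I₁ = ½ I₀, now polarized at -45°.
Angle between axes 1 and 2: 76°. I₂ = 0.5 I₀ · cos²(76°) = 0.02926 I₀.
Ratio = 0.02926 / 0.1811 = 0.1616.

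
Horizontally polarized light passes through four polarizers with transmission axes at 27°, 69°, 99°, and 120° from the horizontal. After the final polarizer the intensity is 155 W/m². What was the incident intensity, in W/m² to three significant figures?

I₀ ≈ 541 W/m²

I₁ = I₀ cos²(27° − 0°) = I₀ cos²(27°) = 0.7939 I₀.
I₂ = I₁ cos²(69° − 27°) = 0.7939 I₀ · cos²(42°) = 0.4384 I₀.
I₃ = I₂ cos²(99° − 69°) = 0.4384 I₀ · cos²(30°) = 0.3288 I₀.
I₄ = I₃ cos²(120° − 99°) = 0.3288 I₀ · cos²(21°) = 0.2866 I₀.
So 155 W/m² = 0.2866 I₀, giving I₀ = 155/0.2866 = 540.8 W/m².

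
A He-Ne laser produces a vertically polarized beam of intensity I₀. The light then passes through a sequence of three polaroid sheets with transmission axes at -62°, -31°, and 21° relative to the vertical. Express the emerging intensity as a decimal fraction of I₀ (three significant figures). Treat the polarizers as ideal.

≈ 0.0614 I₀

By Malus's law, I₁ = I₀ cos²(-62° − 0°) = I₀ cos²(62°) = 0.2204 I₀.
I₂ = I₁ cos²(-31° + 62°) = 0.2204 I₀ · cos²(31°) = 0.1619 I₀.
I₃ = I₂ cos²(21° + 31°) = 0.1619 I₀ · cos²(52°) = 0.06138 I₀.
Transmitted fraction = 0.06138.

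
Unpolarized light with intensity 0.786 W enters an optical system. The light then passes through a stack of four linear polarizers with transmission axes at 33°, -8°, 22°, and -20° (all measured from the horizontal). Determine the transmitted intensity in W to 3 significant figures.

I ≈ 0.0927 W

Unpolarized light through the first polarizer → I₁ = 0.786 W/2 = 0.393 W, polarized at 33°.
I₂ = I₁ · cos²(41°) = 0.393 · 0.5696 = 0.2238 W.
I₃ = I₂ · cos²(30°) = 0.2238 · 0.75 = 0.1679 W.
I₄ = I₃ · cos²(42°) = 0.1679 · 0.5523 = 0.09272 W.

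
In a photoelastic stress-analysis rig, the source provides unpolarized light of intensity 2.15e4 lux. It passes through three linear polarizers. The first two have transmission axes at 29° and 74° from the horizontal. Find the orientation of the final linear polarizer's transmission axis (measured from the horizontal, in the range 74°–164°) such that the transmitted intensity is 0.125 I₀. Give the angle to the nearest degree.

Unpolarized light through the first polarizer → I₁ = ½ I₀, now polarized at 29°.
I₂ = I₁ cos²(74° − 29°) = 0.5 I₀ · cos²(45°) = 0.25 I₀.
Need I₃/I₀ = 0.125, so cos²(θ − 74°) = 0.125 / 0.25 = 0.5.
θ − 74° = arccos(√0.5) = 45.0°, giving θ ≈ 74 + 45.0 = 119.0°.

θ ≈ 119°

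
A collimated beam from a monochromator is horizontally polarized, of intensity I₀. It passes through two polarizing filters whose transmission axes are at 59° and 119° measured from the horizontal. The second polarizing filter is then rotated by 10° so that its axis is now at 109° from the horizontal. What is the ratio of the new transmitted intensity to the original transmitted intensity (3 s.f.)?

Before rotation:
I₁ = I₀ cos²(59° − 0°) = I₀ cos²(59°) = 0.2653 I₀.
I₂ = I₁ cos²(119° − 59°) = 0.2653 I₀ · cos²(60°) = 0.06632 I₀.
After rotation:
I₁ = I₀ cos²(59° − 0°) = I₀ cos²(59°) = 0.2653 I₀.
I₂ = I₁ cos²(109° − 59°) = 0.2653 I₀ · cos²(50°) = 0.1096 I₀.
Ratio = 0.1096 / 0.06632 = 1.653.

I_new/I_old ≈ 1.65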